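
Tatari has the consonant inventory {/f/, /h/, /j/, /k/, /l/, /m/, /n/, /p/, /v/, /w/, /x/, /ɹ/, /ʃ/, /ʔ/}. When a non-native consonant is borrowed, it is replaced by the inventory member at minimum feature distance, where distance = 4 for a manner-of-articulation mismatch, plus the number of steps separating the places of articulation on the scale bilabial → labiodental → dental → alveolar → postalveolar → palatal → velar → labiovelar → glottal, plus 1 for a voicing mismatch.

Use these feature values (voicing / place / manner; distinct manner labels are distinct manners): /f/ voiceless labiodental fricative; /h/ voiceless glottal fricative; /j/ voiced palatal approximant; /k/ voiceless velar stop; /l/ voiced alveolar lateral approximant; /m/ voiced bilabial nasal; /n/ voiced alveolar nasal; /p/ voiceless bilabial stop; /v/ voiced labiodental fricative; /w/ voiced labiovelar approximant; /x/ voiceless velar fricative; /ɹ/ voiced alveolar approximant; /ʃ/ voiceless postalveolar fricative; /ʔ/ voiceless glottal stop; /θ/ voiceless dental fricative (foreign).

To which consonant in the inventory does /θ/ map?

/f/ is closest: same manner (fricative), place distance 1 (dental→labiodental), same voicing; total 1. Next closest is /v/ at distance 2.

f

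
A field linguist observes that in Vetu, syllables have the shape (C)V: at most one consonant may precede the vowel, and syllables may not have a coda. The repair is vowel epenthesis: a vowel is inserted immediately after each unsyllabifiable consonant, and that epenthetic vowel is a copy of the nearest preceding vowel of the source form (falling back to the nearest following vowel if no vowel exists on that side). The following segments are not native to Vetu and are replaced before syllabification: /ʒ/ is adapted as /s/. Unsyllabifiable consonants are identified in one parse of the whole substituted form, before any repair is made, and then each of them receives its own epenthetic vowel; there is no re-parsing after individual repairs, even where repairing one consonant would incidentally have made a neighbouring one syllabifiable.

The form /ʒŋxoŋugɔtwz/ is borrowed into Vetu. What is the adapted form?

Substitution: /ʒ/ → /s/, giving /sŋxoŋugɔtwz/.
The consonants /s/, /ŋ/, /t/, /w/, /z/ cannot be parsed into a legal (C)V syllable (no codas are permitted; onsets are limited to one consonant).
Each unlicensed consonant becomes the onset of a new syllable: /s/ → /so/, /ŋ/ → /ŋo/, /t/ → /tɔ/, /w/ → /wɔ/, /z/ → /zɔ/.

soŋoxoŋugɔtɔwɔzɔ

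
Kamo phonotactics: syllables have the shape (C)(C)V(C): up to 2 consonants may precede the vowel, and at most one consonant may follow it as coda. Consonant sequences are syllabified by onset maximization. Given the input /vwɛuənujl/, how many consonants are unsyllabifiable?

1

Under (C)(C)V(C), the unsyllabifiable consonants are /l/ (at most one coda consonant is licensed; onsets may contain at most 2 consonants).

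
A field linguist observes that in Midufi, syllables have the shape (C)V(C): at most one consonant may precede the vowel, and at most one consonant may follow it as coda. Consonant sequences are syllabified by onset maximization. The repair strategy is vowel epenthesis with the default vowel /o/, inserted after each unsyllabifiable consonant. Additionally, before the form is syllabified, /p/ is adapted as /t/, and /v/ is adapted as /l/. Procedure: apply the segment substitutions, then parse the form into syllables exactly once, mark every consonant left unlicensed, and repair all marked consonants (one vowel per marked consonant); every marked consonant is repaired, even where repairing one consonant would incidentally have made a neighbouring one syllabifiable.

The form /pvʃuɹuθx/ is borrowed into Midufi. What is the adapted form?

toloʃuɹuθxo

Substitution: /p/ → /t/, /v/ → /l/, giving /tlʃuɹuθx/.
Under (C)V(C), the unsyllabifiable consonants are /t/, /l/, /x/ (at most one coda consonant is licensed; onsets are limited to one consonant).
Inserting the epenthetic vowel yields /t/ → /to/, /l/ → /lo/, /x/ → /xo/.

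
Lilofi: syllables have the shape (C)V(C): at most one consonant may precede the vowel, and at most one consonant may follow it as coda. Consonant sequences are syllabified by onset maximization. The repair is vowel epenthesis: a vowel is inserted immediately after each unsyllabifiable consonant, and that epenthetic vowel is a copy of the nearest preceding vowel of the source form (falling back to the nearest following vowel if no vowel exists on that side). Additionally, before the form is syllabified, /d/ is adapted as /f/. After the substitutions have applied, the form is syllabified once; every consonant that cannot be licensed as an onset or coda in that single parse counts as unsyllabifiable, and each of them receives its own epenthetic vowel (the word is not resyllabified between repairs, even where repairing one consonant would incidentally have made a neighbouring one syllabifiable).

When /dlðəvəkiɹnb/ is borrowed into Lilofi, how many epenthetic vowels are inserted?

4

After substitution the input is /flðəvəkiɹnb/.
The unsyllabifiable consonants are /f/, /l/, /n/, /b/; each receives one epenthetic vowel.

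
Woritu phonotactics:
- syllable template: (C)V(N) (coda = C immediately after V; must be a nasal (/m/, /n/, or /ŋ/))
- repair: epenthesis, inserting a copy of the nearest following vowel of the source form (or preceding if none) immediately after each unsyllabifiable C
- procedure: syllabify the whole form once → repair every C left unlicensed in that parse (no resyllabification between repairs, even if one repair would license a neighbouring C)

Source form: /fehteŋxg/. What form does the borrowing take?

feheteŋxege

Syllabifying with onset maximization leaves /h/, /x/, /g/ stranded (only a nasal (/m/, /n/, or /ŋ/) is licensed in coda position; onsets are limited to one consonant).
Inserting the epenthetic vowel yields /h/ → /he/, /x/ → /xe/, /g/ → /ge/.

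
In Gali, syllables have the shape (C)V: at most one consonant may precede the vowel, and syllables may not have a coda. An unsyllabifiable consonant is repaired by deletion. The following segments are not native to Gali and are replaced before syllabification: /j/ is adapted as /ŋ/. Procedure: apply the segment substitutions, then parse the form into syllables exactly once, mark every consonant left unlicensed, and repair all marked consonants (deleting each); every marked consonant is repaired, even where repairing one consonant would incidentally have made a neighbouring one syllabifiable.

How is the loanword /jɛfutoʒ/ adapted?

Substitution: /j/ → /ŋ/, giving /ŋɛfutoʒ/.
Under (C)V, the unsyllabifiable consonants are /ʒ/ (no codas are permitted; onsets are limited to one consonant).
Deletion applies to /ʒ/.

ŋɛfuto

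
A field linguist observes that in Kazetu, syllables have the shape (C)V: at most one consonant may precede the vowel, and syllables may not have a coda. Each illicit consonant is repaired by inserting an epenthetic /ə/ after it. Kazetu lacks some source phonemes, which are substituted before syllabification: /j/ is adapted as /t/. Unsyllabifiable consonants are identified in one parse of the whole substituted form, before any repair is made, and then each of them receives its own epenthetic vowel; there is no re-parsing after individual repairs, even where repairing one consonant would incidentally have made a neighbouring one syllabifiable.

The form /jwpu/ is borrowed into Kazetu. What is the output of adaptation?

Substitution: /j/ → /t/, giving /twpu/.
The consonants /t/, /w/ cannot be parsed into a legal (C)V syllable (no codas are permitted; onsets are limited to one consonant).
Each unlicensed consonant becomes the onset of a new syllable: /t/ → /tə/, /w/ → /wə/.

təwəpu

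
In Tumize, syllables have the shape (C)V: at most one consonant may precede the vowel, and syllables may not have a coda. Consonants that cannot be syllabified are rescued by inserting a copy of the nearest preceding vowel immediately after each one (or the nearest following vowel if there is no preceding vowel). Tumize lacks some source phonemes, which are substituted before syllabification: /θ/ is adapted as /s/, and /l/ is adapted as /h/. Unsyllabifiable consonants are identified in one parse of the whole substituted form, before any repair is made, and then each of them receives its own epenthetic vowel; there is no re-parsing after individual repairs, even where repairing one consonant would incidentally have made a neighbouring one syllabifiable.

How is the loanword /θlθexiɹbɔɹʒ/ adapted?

sehesexiɹibɔɹɔʒɔ

Substitution: /θ/ → /s/, /l/ → /h/, giving /shsexiɹbɔɹʒ/.
The consonants /s/, /h/, /ɹ/, /ɹ/, /ʒ/ cannot be parsed into a legal (C)V syllable (no codas are permitted; onsets are limited to one consonant).
Each unlicensed consonant becomes the onset of a new syllable: /s/ → /se/, /h/ → /he/, /ɹ/ → /ɹi/, /ɹ/ → /ɹɔ/, /ʒ/ → /ʒɔ/.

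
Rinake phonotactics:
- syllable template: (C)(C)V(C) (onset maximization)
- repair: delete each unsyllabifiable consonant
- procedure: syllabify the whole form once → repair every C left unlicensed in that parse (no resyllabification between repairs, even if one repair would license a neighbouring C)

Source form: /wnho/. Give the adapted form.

Syllabifying with onset maximization leaves /w/ stranded (at most one coda consonant is licensed; onsets may contain at most 2 consonants).
Each unlicensed consonant is deleted: /w/.

nho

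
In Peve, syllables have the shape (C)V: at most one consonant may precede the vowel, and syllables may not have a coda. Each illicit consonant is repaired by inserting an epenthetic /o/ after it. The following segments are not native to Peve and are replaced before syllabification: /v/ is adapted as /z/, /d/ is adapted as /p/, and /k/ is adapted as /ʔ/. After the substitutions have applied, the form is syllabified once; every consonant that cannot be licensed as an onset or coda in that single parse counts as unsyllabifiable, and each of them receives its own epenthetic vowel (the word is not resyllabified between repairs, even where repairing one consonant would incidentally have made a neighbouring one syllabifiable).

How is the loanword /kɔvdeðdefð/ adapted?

Substitution: /k/ → /ʔ/, /v/ → /z/, /d/ → /p/, giving /ʔɔzpeðpefð/.
Under (C)V, the unsyllabifiable consonants are /z/, /ð/, /f/, /ð/ (no codas are permitted; onsets are limited to one consonant).
Epenthesis after each stranded consonant: /z/ → /zo/, /ð/ → /ðo/, /f/ → /fo/, /ð/ → /ðo/.

ʔɔzopeðopefoðo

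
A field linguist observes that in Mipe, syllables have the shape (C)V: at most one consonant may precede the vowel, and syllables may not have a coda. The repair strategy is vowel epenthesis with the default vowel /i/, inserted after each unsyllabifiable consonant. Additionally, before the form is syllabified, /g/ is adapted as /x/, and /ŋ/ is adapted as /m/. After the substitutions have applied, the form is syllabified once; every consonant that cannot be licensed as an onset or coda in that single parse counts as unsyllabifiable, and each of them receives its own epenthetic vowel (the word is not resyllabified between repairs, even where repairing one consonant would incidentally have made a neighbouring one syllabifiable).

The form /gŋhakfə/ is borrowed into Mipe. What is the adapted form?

Substitution: /g/ → /x/, /ŋ/ → /m/, giving /xmhakfə/.
Syllabifying with onset maximization leaves /x/, /m/, /k/ stranded (no codas are permitted; onsets are limited to one consonant).
Inserting the epenthetic vowel yields /x/ → /xi/, /m/ → /mi/, /k/ → /ki/.

ximihakifə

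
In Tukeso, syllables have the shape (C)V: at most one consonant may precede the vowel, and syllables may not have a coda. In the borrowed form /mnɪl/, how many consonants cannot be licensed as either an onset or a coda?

2

The consonants /m/, /l/ cannot be parsed into a legal (C)V syllable (no codas are permitted; onsets are limited to one consonant).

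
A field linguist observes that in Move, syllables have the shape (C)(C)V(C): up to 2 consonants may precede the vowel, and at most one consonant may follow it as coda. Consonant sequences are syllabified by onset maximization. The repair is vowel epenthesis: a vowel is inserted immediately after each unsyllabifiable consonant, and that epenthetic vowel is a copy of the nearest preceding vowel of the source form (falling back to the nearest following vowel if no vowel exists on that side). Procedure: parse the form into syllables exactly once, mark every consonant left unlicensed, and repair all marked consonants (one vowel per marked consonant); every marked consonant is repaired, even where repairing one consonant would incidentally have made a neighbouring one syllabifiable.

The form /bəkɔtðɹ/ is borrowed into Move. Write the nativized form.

bəkɔtðɔɹɔ

The consonants /ð/, /ɹ/ cannot be parsed into a legal (C)(C)V(C) syllable (at most one coda consonant is licensed; onsets may contain at most 2 consonants).
Each unlicensed consonant becomes the onset of a new syllable: /ð/ → /ðɔ/, /ɹ/ → /ɹɔ/.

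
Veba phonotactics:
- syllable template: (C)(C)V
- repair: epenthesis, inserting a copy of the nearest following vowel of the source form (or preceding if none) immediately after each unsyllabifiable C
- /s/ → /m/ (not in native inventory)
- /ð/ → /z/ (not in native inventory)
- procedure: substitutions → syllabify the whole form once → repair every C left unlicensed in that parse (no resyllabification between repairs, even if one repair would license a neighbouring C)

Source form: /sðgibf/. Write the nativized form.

Substitution: /s/ → /m/, /ð/ → /z/, giving /mzgibf/.
The consonants /m/, /b/, /f/ cannot be parsed into a legal (C)(C)V syllable (no codas are permitted; onsets may contain at most 2 consonants).
Each unlicensed consonant becomes the onset of a new syllable: /m/ → /mi/, /b/ → /bi/, /f/ → /fi/.

mizgibifi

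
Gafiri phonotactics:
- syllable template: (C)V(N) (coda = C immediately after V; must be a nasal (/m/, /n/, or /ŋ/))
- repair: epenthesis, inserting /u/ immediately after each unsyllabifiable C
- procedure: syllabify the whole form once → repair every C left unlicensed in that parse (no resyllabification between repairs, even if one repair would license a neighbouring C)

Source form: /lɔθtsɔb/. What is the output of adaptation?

lɔθutusɔbu

Syllabifying with onset maximization leaves /θ/, /t/, /b/ stranded (only a nasal (/m/, /n/, or /ŋ/) is licensed in coda position; onsets are limited to one consonant).
Epenthesis after each stranded consonant: /θ/ → /θu/, /t/ → /tu/, /b/ → /bu/.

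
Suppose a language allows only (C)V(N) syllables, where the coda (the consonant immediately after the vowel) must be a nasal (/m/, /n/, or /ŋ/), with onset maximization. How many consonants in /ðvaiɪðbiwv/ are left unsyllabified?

Syllabifying with onset maximization leaves /ð/, /ð/, /w/, /v/ stranded (only a nasal (/m/, /n/, or /ŋ/) is licensed in coda position; onsets are limited to one consonant).

4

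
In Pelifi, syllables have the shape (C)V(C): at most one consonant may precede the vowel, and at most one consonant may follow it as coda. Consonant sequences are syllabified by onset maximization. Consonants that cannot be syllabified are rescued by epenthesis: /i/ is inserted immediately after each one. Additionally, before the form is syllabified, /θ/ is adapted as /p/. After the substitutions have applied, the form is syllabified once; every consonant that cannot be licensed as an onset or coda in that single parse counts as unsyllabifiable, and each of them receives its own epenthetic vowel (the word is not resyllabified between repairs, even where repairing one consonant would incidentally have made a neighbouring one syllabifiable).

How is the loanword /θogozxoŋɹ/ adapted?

Substitution: /θ/ → /p/, giving /pogozxoŋɹ/.
Syllabifying with onset maximization leaves /ɹ/ stranded (at most one coda consonant is licensed; onsets are limited to one consonant).
Epenthesis after each stranded consonant: /ɹ/ → /ɹi/.

pogozxoŋɹi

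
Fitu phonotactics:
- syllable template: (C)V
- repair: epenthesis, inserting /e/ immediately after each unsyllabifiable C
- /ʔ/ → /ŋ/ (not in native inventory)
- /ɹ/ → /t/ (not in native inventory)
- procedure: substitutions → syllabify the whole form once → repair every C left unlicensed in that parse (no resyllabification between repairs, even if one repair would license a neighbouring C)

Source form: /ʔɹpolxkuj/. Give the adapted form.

Substitution: /ʔ/ → /ŋ/, /ɹ/ → /t/, giving /ŋtpolxkuj/.
Syllabifying with onset maximization leaves /ŋ/, /t/, /l/, /x/, /j/ stranded (no codas are permitted; onsets are limited to one consonant).
Inserting the epenthetic vowel yields /ŋ/ → /ŋe/, /t/ → /te/, /l/ → /le/, /x/ → /xe/, /j/ → /je/.

ŋetepolexekuje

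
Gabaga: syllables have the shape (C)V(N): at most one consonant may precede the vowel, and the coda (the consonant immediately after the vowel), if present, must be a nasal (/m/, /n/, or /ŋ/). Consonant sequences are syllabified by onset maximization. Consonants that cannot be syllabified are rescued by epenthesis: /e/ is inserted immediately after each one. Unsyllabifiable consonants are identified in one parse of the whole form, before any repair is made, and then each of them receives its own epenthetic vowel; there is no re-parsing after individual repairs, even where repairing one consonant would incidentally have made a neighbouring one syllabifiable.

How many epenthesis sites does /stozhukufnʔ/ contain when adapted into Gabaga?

The unsyllabifiable consonants are /s/, /z/, /f/, /n/, /ʔ/; each receives one epenthetic vowel.

5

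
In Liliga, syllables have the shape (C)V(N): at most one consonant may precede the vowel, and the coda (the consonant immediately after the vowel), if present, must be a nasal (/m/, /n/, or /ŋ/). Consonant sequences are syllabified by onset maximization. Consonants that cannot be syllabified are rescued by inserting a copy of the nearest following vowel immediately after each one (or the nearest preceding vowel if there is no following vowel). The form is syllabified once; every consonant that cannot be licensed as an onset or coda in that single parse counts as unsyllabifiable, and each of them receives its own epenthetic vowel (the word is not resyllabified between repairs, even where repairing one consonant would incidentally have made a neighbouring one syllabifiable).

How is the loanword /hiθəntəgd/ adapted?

Syllabifying with onset maximization leaves /g/, /d/ stranded (only a nasal (/m/, /n/, or /ŋ/) is licensed in coda position; onsets are limited to one consonant).
Epenthesis after each stranded consonant: /g/ → /gə/, /d/ → /də/.

hiθəntəgədə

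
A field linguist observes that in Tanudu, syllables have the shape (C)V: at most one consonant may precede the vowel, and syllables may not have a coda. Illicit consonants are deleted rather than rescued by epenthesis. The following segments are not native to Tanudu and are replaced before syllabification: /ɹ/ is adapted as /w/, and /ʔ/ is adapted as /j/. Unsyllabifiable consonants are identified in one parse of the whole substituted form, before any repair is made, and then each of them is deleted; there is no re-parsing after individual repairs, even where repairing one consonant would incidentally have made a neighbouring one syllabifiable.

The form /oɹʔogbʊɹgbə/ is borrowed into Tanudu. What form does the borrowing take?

Substitution: /ɹ/ → /w/, /ʔ/ → /j/, giving /owjogbʊwgbə/.
Syllabifying with onset maximization leaves /w/, /g/, /w/, /g/ stranded (no codas are permitted; onsets are limited to one consonant).
Each unlicensed consonant is deleted: /w/, /g/, /w/, /g/.

ojobʊbə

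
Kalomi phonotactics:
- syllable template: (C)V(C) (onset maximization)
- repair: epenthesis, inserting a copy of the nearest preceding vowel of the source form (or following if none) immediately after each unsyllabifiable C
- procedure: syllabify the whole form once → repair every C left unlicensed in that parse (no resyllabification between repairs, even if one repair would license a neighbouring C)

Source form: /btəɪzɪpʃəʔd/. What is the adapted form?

Under (C)V(C), the unsyllabifiable consonants are /b/, /d/ (at most one coda consonant is licensed; onsets are limited to one consonant).
Epenthesis after each stranded consonant: /b/ → /bə/, /d/ → /də/.

bətəɪzɪpʃəʔdə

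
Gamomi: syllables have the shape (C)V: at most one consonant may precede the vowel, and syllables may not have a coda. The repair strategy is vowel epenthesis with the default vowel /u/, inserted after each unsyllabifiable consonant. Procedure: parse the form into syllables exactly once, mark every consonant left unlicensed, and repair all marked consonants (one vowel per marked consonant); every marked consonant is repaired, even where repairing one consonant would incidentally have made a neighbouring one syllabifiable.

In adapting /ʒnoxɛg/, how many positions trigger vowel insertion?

2

The unsyllabifiable consonants are /ʒ/, /g/; each receives one epenthetic vowel.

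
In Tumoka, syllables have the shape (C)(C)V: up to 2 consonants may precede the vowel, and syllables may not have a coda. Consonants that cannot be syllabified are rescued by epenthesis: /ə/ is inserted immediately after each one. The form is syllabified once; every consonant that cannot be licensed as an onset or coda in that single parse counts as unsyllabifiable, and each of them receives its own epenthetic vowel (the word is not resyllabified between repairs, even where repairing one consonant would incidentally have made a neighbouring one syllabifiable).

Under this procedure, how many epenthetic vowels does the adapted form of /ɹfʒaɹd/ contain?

3

The unsyllabifiable consonants are /ɹ/, /ɹ/, /d/; each receives one epenthetic vowel.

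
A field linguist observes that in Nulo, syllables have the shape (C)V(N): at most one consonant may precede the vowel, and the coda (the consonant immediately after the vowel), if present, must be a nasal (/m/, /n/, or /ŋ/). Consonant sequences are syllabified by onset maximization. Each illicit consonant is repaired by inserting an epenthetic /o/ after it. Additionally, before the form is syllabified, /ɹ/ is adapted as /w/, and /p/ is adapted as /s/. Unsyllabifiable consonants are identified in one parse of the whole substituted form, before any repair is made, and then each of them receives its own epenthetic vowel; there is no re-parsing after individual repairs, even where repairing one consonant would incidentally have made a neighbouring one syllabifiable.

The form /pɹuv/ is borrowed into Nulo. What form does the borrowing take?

sowuvo

Substitution: /p/ → /s/, /ɹ/ → /w/, giving /swuv/.
Under (C)V(N), the unsyllabifiable consonants are /s/, /v/ (only a nasal (/m/, /n/, or /ŋ/) is licensed in coda position; onsets are limited to one consonant).
Epenthesis after each stranded consonant: /s/ → /so/, /v/ → /vo/.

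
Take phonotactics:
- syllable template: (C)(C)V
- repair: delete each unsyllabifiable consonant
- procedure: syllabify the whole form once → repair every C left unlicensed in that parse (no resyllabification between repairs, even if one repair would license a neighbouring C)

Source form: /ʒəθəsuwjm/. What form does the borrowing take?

Syllabifying with onset maximization leaves /w/, /j/, /m/ stranded (no codas are permitted; onsets may contain at most 2 consonants).
Each unlicensed consonant is deleted: /w/, /j/, /m/.

ʒəθəsu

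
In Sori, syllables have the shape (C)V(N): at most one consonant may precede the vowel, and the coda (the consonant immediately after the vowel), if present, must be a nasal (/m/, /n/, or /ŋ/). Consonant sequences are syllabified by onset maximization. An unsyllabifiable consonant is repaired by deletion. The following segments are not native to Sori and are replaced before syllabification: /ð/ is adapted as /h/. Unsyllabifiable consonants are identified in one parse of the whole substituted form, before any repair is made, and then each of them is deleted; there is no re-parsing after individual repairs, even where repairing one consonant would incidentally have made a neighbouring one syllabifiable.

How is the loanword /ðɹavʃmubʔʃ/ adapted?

ɹamu

Substitution: /ð/ → /h/, giving /hɹavʃmubʔʃ/.
The consonants /h/, /v/, /ʃ/, /b/, /ʔ/, /ʃ/ cannot be parsed into a legal (C)V(N) syllable (only a nasal (/m/, /n/, or /ŋ/) is licensed in coda position; onsets are limited to one consonant).
Each unlicensed consonant is deleted: /h/, /v/, /ʃ/, /b/, /ʔ/, /ʃ/.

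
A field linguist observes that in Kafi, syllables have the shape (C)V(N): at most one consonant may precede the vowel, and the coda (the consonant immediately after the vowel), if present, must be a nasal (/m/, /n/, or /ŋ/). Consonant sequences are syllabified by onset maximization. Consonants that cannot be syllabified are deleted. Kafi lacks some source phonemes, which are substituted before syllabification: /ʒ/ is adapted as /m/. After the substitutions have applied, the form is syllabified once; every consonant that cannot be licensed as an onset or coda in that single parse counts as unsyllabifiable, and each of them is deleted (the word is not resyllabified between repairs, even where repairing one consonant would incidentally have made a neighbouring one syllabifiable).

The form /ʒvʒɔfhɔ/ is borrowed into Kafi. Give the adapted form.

mɔhɔ

Substitution: /ʒ/ → /m/, giving /mvmɔfhɔ/.
Under (C)V(N), the unsyllabifiable consonants are /m/, /v/, /f/ (only a nasal (/m/, /n/, or /ŋ/) is licensed in coda position; onsets are limited to one consonant).
Each unlicensed consonant is deleted: /m/, /v/, /f/.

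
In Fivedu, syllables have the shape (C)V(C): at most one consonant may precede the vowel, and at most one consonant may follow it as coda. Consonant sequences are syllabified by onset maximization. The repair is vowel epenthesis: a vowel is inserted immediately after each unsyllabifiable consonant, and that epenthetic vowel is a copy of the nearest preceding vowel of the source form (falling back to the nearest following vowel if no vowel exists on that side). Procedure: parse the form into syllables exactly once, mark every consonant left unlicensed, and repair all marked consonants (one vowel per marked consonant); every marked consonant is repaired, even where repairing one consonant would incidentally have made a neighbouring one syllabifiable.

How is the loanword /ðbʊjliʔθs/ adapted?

ðʊbʊjliʔθisi

The consonants /ð/, /θ/, /s/ cannot be parsed into a legal (C)V(C) syllable (at most one coda consonant is licensed; onsets are limited to one consonant).
Inserting the epenthetic vowel yields /ð/ → /ðʊ/, /θ/ → /θi/, /s/ → /si/.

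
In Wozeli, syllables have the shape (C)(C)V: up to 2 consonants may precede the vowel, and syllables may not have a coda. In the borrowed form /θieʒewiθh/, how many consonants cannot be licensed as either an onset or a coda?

The consonants /θ/, /h/ cannot be parsed into a legal (C)(C)V syllable (no codas are permitted; onsets may contain at most 2 consonants).

2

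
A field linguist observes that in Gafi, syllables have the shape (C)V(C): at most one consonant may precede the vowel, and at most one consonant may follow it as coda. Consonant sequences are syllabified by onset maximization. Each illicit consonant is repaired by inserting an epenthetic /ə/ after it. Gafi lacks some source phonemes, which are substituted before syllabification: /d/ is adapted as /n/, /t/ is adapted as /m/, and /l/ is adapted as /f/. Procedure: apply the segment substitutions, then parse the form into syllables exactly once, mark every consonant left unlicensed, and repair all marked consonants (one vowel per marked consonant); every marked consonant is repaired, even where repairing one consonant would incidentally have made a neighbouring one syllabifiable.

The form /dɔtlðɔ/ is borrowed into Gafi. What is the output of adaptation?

nɔmfəðɔ

Substitution: /d/ → /n/, /t/ → /m/, /l/ → /f/, giving /nɔmfðɔ/.
Under (C)V(C), the unsyllabifiable consonants are /f/ (at most one coda consonant is licensed; onsets are limited to one consonant).
Epenthesis after each stranded consonant: /f/ → /fə/.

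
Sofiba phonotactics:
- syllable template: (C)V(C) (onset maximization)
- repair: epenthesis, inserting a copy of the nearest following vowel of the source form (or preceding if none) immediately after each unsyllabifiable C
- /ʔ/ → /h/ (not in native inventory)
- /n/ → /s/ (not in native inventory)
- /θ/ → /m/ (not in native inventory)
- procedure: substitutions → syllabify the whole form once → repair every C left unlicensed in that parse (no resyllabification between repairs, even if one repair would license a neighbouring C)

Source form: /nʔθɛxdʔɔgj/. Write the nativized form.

sɛhɛmɛxdɔhɔgjɔ

Substitution: /n/ → /s/, /ʔ/ → /h/, /θ/ → /m/, giving /shmɛxdhɔgj/.
Under (C)V(C), the unsyllabifiable consonants are /s/, /h/, /d/, /j/ (at most one coda consonant is licensed; onsets are limited to one consonant).
Epenthesis after each stranded consonant: /s/ → /sɛ/, /h/ → /hɛ/, /d/ → /dɔ/, /j/ → /jɔ/.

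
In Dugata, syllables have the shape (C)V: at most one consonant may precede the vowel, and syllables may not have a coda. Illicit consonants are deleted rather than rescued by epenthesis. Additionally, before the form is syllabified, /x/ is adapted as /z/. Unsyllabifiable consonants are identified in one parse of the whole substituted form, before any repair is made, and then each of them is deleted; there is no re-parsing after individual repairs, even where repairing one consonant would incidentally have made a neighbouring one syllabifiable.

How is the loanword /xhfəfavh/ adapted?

Substitution: /x/ → /z/, giving /zhfəfavh/.
Under (C)V, the unsyllabifiable consonants are /z/, /h/, /v/, /h/ (no codas are permitted; onsets are limited to one consonant).
Each unlicensed consonant is deleted: /z/, /h/, /v/, /h/.

fəfa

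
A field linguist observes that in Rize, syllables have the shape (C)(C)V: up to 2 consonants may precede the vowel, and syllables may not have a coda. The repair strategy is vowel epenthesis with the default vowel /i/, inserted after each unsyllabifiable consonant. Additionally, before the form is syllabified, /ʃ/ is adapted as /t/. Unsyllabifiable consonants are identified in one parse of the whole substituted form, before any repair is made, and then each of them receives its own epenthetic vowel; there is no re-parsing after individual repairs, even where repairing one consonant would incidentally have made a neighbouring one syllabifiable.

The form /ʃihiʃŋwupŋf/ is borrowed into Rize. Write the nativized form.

Substitution: /ʃ/ → /t/, giving /tihitŋwupŋf/.
The consonants /t/, /p/, /ŋ/, /f/ cannot be parsed into a legal (C)(C)V syllable (no codas are permitted; onsets may contain at most 2 consonants).
Epenthesis after each stranded consonant: /t/ → /ti/, /p/ → /pi/, /ŋ/ → /ŋi/, /f/ → /fi/.

tihitiŋwupiŋifi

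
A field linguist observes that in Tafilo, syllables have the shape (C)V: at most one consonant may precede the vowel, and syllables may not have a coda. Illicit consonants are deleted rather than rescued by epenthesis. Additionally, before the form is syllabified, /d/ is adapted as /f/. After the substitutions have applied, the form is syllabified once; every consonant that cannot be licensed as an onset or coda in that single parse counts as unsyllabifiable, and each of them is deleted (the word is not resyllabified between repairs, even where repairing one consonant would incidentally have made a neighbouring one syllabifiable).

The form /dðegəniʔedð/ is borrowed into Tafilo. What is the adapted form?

ðegəniʔe

Substitution: /d/ → /f/, giving /fðegəniʔefð/.
Syllabifying with onset maximization leaves /f/, /f/, /ð/ stranded (no codas are permitted; onsets are limited to one consonant).
Deletion applies to /f/, /f/, /ð/.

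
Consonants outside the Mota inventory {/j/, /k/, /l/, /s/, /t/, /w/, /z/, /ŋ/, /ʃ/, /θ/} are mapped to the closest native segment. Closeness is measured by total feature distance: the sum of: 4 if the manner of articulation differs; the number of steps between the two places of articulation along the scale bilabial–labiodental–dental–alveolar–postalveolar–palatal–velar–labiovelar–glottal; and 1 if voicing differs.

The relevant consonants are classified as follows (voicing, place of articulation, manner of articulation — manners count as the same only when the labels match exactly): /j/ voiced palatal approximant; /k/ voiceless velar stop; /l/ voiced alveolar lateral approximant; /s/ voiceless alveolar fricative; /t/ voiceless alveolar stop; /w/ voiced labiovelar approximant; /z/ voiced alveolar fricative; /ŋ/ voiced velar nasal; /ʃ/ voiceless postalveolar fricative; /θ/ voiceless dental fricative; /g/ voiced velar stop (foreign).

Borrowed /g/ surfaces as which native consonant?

k

/k/ is closest: same manner (stop), place distance 0 (velar→velar), voicing differs (+1); total 1. Next closest is /t/ at distance 4.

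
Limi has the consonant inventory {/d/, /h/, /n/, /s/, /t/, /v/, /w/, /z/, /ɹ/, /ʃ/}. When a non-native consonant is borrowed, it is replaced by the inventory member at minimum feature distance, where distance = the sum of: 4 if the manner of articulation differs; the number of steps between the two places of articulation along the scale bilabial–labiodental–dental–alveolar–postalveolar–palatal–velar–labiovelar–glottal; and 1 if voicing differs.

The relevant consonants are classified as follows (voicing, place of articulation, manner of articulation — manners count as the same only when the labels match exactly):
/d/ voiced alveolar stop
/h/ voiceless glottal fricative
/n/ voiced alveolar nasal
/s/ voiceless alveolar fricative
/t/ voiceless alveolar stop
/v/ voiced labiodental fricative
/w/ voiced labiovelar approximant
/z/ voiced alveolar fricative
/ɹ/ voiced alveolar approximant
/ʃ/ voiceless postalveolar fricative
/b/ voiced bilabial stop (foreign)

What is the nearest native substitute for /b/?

d

/d/ is closest: same manner (stop), place distance 3 (bilabial→alveolar), same voicing; total 3. Next closest is /t/ at distance 4.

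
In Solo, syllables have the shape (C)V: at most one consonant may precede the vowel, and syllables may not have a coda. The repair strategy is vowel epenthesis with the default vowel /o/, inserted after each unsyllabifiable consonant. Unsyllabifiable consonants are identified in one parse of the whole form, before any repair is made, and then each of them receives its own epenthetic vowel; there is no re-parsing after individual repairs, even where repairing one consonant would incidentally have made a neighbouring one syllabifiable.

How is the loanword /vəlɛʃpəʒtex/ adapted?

Under (C)V, the unsyllabifiable consonants are /ʃ/, /ʒ/, /x/ (no codas are permitted; onsets are limited to one consonant).
Epenthesis after each stranded consonant: /ʃ/ → /ʃo/, /ʒ/ → /ʒo/, /x/ → /xo/.

vəlɛʃopəʒotexo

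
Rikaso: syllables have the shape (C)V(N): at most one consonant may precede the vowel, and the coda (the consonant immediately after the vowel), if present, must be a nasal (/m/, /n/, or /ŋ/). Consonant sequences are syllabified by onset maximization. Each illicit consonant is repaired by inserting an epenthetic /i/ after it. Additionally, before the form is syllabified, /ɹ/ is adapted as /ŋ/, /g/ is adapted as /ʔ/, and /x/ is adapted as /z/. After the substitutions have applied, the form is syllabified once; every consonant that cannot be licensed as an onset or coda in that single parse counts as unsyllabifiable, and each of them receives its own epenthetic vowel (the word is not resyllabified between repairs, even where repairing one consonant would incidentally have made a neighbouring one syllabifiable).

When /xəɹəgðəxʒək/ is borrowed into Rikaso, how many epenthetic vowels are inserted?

3

After substitution the input is /zəŋəʔðəzʒək/.
The unsyllabifiable consonants are /ʔ/, /z/, /k/; each receives one epenthetic vowel.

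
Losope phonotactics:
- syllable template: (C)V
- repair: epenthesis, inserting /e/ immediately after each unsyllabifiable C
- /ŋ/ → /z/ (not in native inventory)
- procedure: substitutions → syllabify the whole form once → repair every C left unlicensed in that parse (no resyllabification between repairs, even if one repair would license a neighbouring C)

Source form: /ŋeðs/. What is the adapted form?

Substitution: /ŋ/ → /z/, giving /zeðs/.
Syllabifying with onset maximization leaves /ð/, /s/ stranded (no codas are permitted; onsets are limited to one consonant).
Inserting the epenthetic vowel yields /ð/ → /ðe/, /s/ → /se/.

zeðese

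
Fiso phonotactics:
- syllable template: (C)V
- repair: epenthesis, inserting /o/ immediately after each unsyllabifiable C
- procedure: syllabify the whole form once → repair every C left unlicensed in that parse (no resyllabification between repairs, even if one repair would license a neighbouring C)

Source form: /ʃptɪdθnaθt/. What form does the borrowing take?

The consonants /ʃ/, /p/, /d/, /θ/, /θ/, /t/ cannot be parsed into a legal (C)V syllable (no codas are permitted; onsets are limited to one consonant).
Inserting the epenthetic vowel yields /ʃ/ → /ʃo/, /p/ → /po/, /d/ → /do/, /θ/ → /θo/, /θ/ → /θo/, /t/ → /to/.

ʃopotɪdoθonaθoto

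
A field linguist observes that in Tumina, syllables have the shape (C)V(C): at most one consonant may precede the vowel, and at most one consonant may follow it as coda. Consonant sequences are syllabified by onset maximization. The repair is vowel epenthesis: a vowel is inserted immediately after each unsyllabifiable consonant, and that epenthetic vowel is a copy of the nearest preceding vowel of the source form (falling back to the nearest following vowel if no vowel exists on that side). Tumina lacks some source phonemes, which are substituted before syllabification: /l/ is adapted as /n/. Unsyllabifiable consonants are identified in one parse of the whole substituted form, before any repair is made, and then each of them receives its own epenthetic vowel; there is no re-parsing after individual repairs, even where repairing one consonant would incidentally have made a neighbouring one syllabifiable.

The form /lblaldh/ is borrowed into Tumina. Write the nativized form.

Substitution: /l/ → /n/, giving /nbnandh/.
Syllabifying with onset maximization leaves /n/, /b/, /d/, /h/ stranded (at most one coda consonant is licensed; onsets are limited to one consonant).
Epenthesis after each stranded consonant: /n/ → /na/, /b/ → /ba/, /d/ → /da/, /h/ → /ha/.

nabanandaha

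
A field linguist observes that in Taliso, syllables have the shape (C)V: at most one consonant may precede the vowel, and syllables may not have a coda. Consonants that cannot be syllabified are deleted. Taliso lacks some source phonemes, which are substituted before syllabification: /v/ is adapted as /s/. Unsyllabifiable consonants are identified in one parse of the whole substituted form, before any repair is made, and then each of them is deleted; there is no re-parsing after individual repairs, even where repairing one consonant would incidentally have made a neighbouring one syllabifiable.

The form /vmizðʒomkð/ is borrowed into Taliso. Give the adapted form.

miʒo

Substitution: /v/ → /s/, giving /smizðʒomkð/.
Syllabifying with onset maximization leaves /s/, /z/, /ð/, /m/, /k/, /ð/ stranded (no codas are permitted; onsets are limited to one consonant).
Each unlicensed consonant is deleted: /s/, /z/, /ð/, /m/, /k/, /ð/.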